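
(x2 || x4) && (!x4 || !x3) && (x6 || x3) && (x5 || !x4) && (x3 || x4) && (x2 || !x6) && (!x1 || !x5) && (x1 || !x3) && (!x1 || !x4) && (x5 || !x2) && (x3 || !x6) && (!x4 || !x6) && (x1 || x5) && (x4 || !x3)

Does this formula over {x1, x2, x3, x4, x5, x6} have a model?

Suppose x2 = true.
The clause (x5) is unit, so x5 = true.
The clause (!x1) is unit, so x1 = false.
The clause (!x3) is unit, so x3 = false.
The clause (x6) is unit, so x6 = true.
That conflicts with the unit clause (!x6).
Backtrack on x2: now try x2 = false.
The clause (x4) is unit, so x4 = true.
The clause (!x3) is unit, so x3 = false.
The clause (x6) is unit, so x6 = true.
That conflicts with the unit clause (!x6).
Both values of x2 lead to a conflict.
No assignment satisfies every clause.

Unsatisfiable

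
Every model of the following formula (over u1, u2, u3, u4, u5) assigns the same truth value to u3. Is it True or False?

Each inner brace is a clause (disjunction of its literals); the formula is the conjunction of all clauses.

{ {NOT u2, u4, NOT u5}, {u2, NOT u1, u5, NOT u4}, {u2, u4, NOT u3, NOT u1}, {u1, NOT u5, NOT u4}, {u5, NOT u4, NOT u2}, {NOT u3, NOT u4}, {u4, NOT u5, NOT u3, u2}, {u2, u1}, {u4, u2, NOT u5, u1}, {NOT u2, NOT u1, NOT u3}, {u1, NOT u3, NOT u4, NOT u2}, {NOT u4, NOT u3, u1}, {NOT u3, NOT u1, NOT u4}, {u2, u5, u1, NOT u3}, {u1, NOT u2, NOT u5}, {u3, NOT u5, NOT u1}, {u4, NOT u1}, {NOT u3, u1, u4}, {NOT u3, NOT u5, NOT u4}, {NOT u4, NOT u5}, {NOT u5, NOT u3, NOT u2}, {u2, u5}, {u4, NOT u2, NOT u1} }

Suppose u3 = true.
The clause (NOT u4) is unit, so u4 = false.
The clause (NOT u1) is unit, so u1 = false.
But (u1) is also a unit clause — contradiction.
So every satisfying assignment has u3 = False.

False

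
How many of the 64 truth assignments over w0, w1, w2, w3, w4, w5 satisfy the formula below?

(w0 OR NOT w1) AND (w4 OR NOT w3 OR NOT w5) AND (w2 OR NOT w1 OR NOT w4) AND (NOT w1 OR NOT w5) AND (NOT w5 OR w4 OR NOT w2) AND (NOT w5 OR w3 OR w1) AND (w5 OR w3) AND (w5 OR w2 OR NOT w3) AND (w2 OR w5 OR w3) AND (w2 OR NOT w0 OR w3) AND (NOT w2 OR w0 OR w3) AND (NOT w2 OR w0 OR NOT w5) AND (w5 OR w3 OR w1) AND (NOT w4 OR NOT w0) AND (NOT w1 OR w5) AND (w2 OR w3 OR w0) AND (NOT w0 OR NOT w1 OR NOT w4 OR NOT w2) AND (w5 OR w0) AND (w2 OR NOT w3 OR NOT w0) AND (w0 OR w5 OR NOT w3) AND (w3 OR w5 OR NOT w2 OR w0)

2

There are 2^6 = 64 truth assignments over (w0, w1, w2, w3, w4, w5).
Split on w0. With w0 = true, the clauses containing w0 are satisfied and NOT w0 drops from the rest; 1 of the 2^5 = 32 assignments to the other variables satisfy what remains.
With w0 = false, by the same count on the reduced clause set, 1 assignment works.
(One model: w0=F, w1=F, w2=F, w3=T, w4=T, w5=T.)
Total: 1 + 1 = 2.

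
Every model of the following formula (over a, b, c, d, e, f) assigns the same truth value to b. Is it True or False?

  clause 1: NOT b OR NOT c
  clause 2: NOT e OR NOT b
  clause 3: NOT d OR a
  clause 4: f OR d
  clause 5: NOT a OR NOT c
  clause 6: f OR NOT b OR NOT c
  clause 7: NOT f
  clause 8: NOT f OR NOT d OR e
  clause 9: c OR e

Suppose b = true.
The clause (NOT c) is unit, so c = false.
The clause (NOT e) is unit, so e = false.
Now (e) is unsatisfied and unit — conflict.
So every satisfying assignment has b = False.

False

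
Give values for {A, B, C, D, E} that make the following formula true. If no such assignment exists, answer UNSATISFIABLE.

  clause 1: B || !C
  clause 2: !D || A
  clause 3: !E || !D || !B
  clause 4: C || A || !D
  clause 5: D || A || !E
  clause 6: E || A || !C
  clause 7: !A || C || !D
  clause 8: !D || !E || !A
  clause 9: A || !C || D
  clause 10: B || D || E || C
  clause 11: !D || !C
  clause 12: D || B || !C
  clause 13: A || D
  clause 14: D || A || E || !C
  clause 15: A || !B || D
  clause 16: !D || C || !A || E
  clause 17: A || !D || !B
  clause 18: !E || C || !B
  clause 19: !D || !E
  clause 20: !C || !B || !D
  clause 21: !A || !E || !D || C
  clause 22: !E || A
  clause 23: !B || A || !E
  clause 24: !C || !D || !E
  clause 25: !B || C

A: true,  B: false,  C: false,  D: false,  E: true

Branch on B: set B = false.
(!C) alone gives C = false.
Branch on D: set D = false.
(E) alone gives E = true.
(A) alone gives A = true.
All clauses are satisfied.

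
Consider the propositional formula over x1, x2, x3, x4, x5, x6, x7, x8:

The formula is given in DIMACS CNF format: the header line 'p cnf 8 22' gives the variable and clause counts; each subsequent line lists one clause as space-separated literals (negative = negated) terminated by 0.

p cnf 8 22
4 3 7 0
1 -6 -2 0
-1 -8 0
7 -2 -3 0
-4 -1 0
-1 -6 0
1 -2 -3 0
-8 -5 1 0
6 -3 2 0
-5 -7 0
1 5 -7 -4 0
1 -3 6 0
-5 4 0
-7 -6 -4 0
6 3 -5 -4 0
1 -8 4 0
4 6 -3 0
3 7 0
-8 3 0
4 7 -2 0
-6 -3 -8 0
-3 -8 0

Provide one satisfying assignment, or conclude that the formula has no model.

Suppose x1 = False.
Suppose x6 = True.
The clause (¬x2) is unit, so x2 = False.
Suppose x8 = False.
Suppose x5 = True.
The clause (¬x7) is unit, so x7 = False.
The clause (x4) is unit, so x4 = True.
The clause (x3) is unit, so x3 = True.
Every clause now holds.

x1: False; x2: False; x3: True; x4: True; x5: True; x6: True; x7: False; x8: False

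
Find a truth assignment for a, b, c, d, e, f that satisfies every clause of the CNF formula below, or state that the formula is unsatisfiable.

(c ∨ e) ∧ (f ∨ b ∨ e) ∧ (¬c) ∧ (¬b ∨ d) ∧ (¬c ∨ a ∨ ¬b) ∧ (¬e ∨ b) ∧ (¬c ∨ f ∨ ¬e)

a ↦ True,  b ↦ True,  c ↦ False,  d ↦ True,  e ↦ True,  f ↦ False

(¬c) alone gives c = False.
(e) alone gives e = True.
(b) alone gives b = True.
(d) alone gives d = True.
All clauses hold; a, f can take either value.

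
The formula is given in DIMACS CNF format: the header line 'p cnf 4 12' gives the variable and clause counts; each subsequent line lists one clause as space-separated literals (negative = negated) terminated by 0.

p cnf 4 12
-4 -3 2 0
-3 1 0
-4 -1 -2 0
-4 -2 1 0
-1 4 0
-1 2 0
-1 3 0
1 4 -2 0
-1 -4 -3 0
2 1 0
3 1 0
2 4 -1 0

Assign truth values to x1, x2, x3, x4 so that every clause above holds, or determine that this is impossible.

UNSATISFIABLE

Case x3 = False:
The clause (¬x1) is unit, so x1 = False.
But (x1) is also a unit clause — contradiction.
So x3 must be the other value — set x3 = True.
The clause (x1) is unit, so x1 = True.
The clause (x4) is unit, so x4 = True.
But (¬x4) is also a unit clause — contradiction.
Both values of x3 lead to a conflict.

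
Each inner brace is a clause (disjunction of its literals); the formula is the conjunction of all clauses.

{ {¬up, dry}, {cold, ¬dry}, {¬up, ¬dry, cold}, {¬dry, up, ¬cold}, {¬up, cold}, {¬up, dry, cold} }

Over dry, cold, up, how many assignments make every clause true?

There are 2^3 = 8 truth assignments over (dry, cold, up).
Check each against the 6 clauses (columns in the order dry, cold, up):
  F F F  ✓ satisfies all
  F F T  ✗ fails (¬up ∨ dry)
  F T F  ✓ satisfies all
  F T T  ✗ fails (¬up ∨ dry)
  T F F  ✗ fails (cold ∨ ¬dry)
  T F T  ✗ fails (cold ∨ ¬dry)
  T T F  ✗ fails (¬dry ∨ up ∨ ¬cold)
  T T T  ✓ satisfies all
3 of the 8 rows are models.

3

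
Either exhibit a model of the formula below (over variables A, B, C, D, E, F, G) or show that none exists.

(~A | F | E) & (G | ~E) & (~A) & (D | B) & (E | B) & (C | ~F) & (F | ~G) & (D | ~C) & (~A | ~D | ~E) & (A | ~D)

From the singleton clause (~A), A = 0.
From the singleton clause (~D), D = 0.
From the singleton clause (B), B = 1.
From the singleton clause (~C), C = 0.
From the singleton clause (~F), F = 0.
From the singleton clause (~G), G = 0.
From the singleton clause (~E), E = 0.
This assignment satisfies each clause.

A=0,  B=1,  C=0,  D=0,  E=0,  F=0,  G=0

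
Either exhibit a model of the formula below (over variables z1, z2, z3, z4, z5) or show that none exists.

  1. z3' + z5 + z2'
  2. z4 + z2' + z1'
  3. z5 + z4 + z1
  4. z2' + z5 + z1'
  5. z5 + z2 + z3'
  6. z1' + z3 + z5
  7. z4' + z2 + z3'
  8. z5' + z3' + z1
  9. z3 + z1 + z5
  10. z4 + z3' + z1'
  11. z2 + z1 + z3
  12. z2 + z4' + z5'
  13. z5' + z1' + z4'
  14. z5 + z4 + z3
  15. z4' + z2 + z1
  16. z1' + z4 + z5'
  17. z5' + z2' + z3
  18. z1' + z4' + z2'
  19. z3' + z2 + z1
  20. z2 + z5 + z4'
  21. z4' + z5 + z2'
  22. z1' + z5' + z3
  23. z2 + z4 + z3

Branch on z3: set z3 = 0.
Branch on z1: set z1 = 0.
(z5) alone gives z5 = 1.
(z2) alone gives z2 = 1.
Now (z2') is unsatisfied and unit — conflict.
So z1 must be the other value — set z1 = 1.
(z5) alone gives z5 = 1.
Now (z5') is unsatisfied and unit — conflict.
Both values of z1 lead to a conflict.
So z3 must be the other value — set z3 = 1.
Branch on z5: set z5 = 1.
(z1) alone gives z1 = 1.
(z4) alone gives z4 = 1.
Now (z4') is unsatisfied and unit — conflict.
So z5 must be the other value — set z5 = 0.
(z2') alone gives z2 = 0.
Now (z2) is unsatisfied and unit — conflict.
Both values of z5 lead to a conflict.
Both values of z3 lead to a conflict.

UNSATISFIABLE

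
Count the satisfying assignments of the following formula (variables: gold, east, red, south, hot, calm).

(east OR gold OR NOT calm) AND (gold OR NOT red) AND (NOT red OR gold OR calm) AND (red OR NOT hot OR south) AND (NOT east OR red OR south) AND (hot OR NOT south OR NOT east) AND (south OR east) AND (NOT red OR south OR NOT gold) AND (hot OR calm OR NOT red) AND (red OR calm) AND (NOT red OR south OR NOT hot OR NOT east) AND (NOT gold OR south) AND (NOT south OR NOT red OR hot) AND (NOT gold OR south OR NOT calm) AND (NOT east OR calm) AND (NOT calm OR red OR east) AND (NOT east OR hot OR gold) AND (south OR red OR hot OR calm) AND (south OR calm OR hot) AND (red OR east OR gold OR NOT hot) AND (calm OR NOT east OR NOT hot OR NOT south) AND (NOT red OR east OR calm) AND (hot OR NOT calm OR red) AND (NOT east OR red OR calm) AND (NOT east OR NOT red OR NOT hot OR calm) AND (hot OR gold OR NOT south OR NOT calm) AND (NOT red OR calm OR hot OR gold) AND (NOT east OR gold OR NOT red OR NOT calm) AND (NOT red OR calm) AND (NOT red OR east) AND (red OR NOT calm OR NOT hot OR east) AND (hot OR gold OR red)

There are 2^6 = 64 truth assignments over (gold, east, red, south, hot, calm).
Split on hot. With hot = true, the clauses containing hot are satisfied and NOT hot drops from the rest; 3 of the 2^5 = 32 assignments to the other variables satisfy what remains.
With hot = false, by the same count on the reduced clause set, 0 assignments work.
Total: 3 + 0 = 3.

3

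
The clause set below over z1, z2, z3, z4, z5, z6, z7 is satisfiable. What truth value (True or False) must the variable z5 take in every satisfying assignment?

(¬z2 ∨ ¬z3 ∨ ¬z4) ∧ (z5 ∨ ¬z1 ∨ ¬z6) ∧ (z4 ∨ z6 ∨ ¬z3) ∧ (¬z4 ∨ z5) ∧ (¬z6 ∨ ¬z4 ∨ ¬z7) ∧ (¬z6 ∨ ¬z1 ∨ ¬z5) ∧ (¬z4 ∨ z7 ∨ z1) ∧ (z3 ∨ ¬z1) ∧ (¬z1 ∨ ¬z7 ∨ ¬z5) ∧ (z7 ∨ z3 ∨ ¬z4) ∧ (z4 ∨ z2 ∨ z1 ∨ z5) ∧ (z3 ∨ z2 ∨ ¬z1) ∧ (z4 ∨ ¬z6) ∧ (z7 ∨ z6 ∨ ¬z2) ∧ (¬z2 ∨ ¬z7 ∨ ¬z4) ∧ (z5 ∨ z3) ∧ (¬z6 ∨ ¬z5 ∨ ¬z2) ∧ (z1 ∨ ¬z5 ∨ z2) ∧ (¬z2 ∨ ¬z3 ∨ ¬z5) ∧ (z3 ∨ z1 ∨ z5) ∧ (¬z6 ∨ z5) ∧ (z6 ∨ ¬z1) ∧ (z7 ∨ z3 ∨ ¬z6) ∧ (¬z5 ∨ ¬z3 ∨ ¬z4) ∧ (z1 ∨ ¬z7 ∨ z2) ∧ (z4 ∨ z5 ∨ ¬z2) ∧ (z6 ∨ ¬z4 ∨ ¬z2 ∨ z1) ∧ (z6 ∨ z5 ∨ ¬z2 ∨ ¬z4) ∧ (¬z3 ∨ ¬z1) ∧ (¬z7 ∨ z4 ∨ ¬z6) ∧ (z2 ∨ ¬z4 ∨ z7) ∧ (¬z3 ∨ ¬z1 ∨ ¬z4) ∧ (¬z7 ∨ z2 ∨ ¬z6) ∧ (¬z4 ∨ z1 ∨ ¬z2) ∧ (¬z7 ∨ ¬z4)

Suppose z5 = False.
From the singleton clause (¬z4), z4 = False.
From the singleton clause (¬z6), z6 = False.
From the singleton clause (¬z3), z3 = False.
That conflicts with the unit clause (z3).
So every satisfying assignment has z5 = True.

True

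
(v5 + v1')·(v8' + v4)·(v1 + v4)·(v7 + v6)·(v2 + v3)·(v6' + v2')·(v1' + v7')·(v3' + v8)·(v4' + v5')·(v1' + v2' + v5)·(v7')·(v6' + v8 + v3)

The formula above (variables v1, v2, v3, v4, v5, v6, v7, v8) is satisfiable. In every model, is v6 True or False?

Suppose v6 = 0.
(v7) alone gives v7 = 1.
That conflicts with the unit clause (v7').
So every satisfying assignment has v6 = True.

True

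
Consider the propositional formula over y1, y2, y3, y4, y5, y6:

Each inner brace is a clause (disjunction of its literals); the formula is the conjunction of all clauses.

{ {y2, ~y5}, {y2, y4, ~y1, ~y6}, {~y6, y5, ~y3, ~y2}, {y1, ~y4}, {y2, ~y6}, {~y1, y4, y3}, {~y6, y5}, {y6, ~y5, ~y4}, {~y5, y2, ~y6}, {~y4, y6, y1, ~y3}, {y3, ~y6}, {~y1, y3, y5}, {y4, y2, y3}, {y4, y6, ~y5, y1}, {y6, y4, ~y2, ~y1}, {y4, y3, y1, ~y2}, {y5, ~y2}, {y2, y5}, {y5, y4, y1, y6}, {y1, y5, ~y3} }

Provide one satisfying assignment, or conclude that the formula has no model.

Try y2 = 1.
(y5) alone gives y5 = 1.
Try y1 = 0.
(~y4) alone gives y4 = 0.
(y6) alone gives y6 = 1.
(y3) alone gives y3 = 1.
All clauses are satisfied.

y1: 0,  y2: 1,  y3: 1,  y4: 0,  y5: 1,  y6: 1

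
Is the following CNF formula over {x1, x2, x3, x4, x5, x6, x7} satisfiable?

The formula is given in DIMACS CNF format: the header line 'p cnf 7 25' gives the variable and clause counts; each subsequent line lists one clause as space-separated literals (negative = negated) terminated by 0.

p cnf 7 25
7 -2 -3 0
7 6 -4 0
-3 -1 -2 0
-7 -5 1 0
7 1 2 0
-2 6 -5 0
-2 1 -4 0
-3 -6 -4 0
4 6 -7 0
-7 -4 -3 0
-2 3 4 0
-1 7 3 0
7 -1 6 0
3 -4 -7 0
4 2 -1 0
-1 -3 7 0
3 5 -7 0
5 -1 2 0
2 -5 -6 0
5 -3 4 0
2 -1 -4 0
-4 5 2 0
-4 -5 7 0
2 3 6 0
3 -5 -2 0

No, unsatisfiable

Try x7 = True.
Try x5 = False.
(x3) alone gives x3 = True.
(¬x4) alone gives x4 = False.
That conflicts with the unit clause (x4).
Undo x5 and try x5 = True.
(x1) alone gives x1 = True.
Try x3 = False.
(¬x4) alone gives x4 = False.
(x6) alone gives x6 = True.
(¬x2) alone gives x2 = False.
That conflicts with the unit clause (x2).
Undo x3 and try x3 = True.
(¬x2) alone gives x2 = False.
(¬x4) alone gives x4 = False.
That conflicts with the unit clause (x4).
Neither x3 = True nor x3 = False works.
Neither x5 = True nor x5 = False works.
Undo x7 and try x7 = False.
Try x2 = False.
(x1) alone gives x1 = True.
(x3) alone gives x3 = True.
That conflicts with the unit clause (¬x3).
Undo x2 and try x2 = True.
(¬x3) alone gives x3 = False.
(x4) alone gives x4 = True.
(x6) alone gives x6 = True.
(x1) alone gives x1 = True.
That conflicts with the unit clause (¬x1).
Neither x2 = True nor x2 = False works.
Neither x7 = True nor x7 = False works.
No assignment satisfies every clause.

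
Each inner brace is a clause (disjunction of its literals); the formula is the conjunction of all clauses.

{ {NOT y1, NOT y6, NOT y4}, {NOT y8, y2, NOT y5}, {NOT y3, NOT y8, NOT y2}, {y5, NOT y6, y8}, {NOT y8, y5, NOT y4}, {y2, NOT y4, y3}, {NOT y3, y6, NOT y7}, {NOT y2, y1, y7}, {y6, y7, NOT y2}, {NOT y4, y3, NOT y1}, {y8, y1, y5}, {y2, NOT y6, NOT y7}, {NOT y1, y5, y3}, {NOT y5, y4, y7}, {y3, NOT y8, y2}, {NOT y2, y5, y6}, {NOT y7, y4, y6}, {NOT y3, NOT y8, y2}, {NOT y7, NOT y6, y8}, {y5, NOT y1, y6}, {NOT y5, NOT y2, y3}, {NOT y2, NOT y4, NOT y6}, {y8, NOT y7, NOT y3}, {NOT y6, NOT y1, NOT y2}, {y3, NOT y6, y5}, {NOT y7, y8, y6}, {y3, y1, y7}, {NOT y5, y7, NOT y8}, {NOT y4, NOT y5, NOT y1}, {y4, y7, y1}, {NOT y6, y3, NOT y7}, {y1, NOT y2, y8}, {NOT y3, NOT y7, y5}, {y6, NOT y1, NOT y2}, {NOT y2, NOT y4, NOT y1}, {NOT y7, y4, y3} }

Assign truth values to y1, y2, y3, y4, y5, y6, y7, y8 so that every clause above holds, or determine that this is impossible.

Branch on y1: set y1 = false.
Branch on y2: set y2 = false.
Branch on y8: set y8 = false.
(y5) alone gives y5 = true.
Branch on y4: set y4 = true.
(y3) alone gives y3 = true.
(NOT y7) alone gives y7 = false.
Every clause is now satisfied; y6 is unconstrained.

y1 ↦ false,  y2 ↦ false,  y3 ↦ true,  y4 ↦ true,  y5 ↦ true,  y6 ↦ true,  y7 ↦ false,  y8 ↦ false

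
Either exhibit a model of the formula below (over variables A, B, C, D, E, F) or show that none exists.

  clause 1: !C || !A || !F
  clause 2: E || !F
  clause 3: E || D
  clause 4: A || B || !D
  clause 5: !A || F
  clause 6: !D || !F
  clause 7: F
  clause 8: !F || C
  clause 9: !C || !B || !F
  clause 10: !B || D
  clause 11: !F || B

UNSATISFIABLE

From the singleton clause (F), F = true.
From the singleton clause (E), E = true.
From the singleton clause (!D), D = false.
From the singleton clause (C), C = true.
From the singleton clause (!A), A = false.
From the singleton clause (!B), B = false.
Now (B) is unsatisfied and unit — conflict.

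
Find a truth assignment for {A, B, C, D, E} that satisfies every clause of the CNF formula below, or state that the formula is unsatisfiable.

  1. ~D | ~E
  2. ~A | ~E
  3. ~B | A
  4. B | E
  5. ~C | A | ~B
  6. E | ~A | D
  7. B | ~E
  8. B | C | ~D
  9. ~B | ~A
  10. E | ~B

Try D = 0.
Try A = 0.
From the singleton clause (~B), B = 0.
From the singleton clause (E), E = 1.
But (~E) is also a unit clause — contradiction.
Backtrack on A: now try A = 1.
From the singleton clause (~E), E = 0.
But (E) is also a unit clause — contradiction.
Neither A = 1 nor A = 0 works.
Backtrack on D: now try D = 1.
From the singleton clause (~E), E = 0.
From the singleton clause (B), B = 1.
But (~B) is also a unit clause — contradiction.
Neither D = 1 nor D = 0 works.

UNSATISFIABLE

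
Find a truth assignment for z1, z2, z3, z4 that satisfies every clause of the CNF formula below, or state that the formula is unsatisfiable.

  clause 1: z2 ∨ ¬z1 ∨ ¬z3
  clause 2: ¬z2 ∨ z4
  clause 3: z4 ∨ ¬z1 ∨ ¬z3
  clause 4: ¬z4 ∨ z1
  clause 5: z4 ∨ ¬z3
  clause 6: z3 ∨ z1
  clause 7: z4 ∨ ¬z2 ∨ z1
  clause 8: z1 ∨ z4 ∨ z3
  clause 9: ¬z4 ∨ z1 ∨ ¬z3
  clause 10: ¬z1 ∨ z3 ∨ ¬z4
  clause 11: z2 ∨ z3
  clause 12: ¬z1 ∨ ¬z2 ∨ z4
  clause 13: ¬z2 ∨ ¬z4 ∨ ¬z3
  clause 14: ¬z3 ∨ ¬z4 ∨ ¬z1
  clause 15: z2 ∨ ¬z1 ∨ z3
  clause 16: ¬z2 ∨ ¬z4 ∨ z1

UNSATISFIABLE

Case z2 = False:
Unit clause (z3) forces z3 = True.
Unit clause (¬z1) forces z1 = False.
Unit clause (¬z4) forces z4 = False.
But (z4) is also a unit clause — contradiction.
Undo z2 and try z2 = True.
Unit clause (z4) forces z4 = True.
Unit clause (z1) forces z1 = True.
Unit clause (z3) forces z3 = True.
But (¬z3) is also a unit clause — contradiction.
Either choice for z2 ends in contradiction.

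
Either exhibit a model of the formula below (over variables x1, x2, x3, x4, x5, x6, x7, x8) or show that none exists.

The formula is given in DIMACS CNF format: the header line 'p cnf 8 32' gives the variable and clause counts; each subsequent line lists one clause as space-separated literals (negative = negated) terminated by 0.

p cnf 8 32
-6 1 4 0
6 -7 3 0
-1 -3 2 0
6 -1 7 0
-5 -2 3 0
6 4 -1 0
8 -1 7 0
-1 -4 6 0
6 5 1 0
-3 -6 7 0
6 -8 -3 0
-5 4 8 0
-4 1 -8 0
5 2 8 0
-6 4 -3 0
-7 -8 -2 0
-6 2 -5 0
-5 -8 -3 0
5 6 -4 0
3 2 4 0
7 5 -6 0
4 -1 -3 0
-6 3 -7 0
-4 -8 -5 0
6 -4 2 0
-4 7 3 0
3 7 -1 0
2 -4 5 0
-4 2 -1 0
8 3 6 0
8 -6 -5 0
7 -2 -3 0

x1 ↦ True; x2 ↦ True; x3 ↦ True; x4 ↦ True; x5 ↦ False; x6 ↦ True; x7 ↦ True; x8 ↦ False

Suppose x6 = True.
Suppose x1 = True.
Suppose x3 = True.
From the singleton clause (x2), x2 = True.
From the singleton clause (x7), x7 = True.
From the singleton clause (x4), x4 = True.
From the singleton clause (¬x8), x8 = False.
From the singleton clause (¬x5), x5 = False.
All clauses are satisfied.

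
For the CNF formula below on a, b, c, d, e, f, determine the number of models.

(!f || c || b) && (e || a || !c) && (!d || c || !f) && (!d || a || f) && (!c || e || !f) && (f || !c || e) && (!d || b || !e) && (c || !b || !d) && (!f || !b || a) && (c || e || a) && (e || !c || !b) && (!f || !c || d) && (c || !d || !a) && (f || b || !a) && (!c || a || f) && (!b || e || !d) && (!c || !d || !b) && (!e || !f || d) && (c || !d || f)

There are 2^6 = 64 truth assignments over (a, b, c, d, e, f).
Split on b. With b = true, the clauses containing b are satisfied and !b drops from the rest; 5 of the 2^5 = 32 assignments to the other variables satisfy what remains.
With b = false, by the same count on the reduced clause set, 1 assignment works.
(One model: a=F, b=F, c=F, d=F, e=T, f=F.)
Total: 5 + 1 = 6.

6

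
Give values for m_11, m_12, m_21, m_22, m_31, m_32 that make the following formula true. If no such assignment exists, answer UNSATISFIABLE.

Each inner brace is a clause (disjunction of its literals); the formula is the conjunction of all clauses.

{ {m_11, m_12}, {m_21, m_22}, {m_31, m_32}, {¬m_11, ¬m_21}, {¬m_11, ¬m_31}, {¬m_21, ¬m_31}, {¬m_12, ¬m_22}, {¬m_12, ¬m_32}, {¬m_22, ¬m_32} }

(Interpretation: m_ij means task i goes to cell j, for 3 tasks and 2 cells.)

UNSATISFIABLE

Branch on m_11: set m_11 = True.
Unit clause (¬m_21) forces m_21 = False.
Unit clause (m_22) forces m_22 = True.
Unit clause (¬m_31) forces m_31 = False.
Unit clause (m_32) forces m_32 = True.
That conflicts with the unit clause (¬m_32).
Undo m_11 and try m_11 = False.
Unit clause (m_12) forces m_12 = True.
Unit clause (¬m_22) forces m_22 = False.
Unit clause (m_21) forces m_21 = True.
Unit clause (¬m_31) forces m_31 = False.
Unit clause (m_32) forces m_32 = True.
That conflicts with the unit clause (¬m_32).
Both values of m_11 lead to a conflict.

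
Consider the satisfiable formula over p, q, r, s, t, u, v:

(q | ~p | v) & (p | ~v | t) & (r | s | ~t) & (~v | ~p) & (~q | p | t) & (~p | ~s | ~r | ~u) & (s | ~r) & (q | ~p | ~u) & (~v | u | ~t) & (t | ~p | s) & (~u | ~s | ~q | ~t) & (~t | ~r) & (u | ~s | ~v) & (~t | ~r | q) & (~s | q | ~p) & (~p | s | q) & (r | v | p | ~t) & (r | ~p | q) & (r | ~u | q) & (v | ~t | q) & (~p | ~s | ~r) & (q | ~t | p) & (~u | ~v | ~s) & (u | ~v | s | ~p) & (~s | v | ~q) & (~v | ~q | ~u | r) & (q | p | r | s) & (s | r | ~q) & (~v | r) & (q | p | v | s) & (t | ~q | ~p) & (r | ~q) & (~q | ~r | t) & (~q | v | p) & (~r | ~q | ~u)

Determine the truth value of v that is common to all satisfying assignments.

Suppose v = 1.
(~p) alone gives p = 0.
(t) alone gives t = 1.
(u) alone gives u = 1.
(~r) alone gives r = 0.
Now (r) is unsatisfied and unit — conflict.
So every satisfying assignment has v = False.

False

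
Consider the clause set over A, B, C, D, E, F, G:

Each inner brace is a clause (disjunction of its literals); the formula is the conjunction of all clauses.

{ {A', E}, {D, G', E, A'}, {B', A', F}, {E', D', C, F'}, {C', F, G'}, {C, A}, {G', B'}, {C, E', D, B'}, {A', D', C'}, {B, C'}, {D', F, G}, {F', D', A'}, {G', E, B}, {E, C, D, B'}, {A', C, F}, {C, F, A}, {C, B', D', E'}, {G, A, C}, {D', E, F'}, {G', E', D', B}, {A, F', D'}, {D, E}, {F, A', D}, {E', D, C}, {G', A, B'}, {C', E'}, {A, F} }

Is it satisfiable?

Unsatisfiable

Branch on A: set A = 0.
From the singleton clause (C), C = 1.
From the singleton clause (B), B = 1.
From the singleton clause (G'), G = 0.
From the singleton clause (E'), E = 0.
From the singleton clause (D), D = 1.
From the singleton clause (F), F = 1.
But (F') is also a unit clause — contradiction.
Backtrack on A: now try A = 1.
From the singleton clause (E), E = 1.
From the singleton clause (C'), C = 0.
From the singleton clause (F), F = 1.
From the singleton clause (D'), D = 0.
But (D) is also a unit clause — contradiction.
Either choice for A ends in contradiction.
No assignment satisfies every clause.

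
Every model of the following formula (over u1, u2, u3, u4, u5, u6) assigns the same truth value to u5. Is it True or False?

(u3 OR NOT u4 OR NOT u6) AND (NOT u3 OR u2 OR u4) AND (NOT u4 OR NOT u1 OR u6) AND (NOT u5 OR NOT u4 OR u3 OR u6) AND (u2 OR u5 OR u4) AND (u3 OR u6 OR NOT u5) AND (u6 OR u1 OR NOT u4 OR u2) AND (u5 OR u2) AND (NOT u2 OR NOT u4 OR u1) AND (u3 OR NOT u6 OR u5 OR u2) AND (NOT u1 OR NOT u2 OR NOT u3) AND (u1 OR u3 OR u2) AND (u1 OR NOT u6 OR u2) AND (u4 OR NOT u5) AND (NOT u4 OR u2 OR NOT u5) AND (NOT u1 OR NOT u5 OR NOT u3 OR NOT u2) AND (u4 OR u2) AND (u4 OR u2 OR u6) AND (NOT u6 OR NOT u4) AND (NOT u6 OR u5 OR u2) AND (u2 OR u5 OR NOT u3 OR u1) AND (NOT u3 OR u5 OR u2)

Suppose u5 = true.
(u4) alone gives u4 = true.
(u2) alone gives u2 = true.
(u1) alone gives u1 = true.
(u6) alone gives u6 = true.
Now (NOT u6) is unsatisfied and unit — conflict.
So every satisfying assignment has u5 = False.

False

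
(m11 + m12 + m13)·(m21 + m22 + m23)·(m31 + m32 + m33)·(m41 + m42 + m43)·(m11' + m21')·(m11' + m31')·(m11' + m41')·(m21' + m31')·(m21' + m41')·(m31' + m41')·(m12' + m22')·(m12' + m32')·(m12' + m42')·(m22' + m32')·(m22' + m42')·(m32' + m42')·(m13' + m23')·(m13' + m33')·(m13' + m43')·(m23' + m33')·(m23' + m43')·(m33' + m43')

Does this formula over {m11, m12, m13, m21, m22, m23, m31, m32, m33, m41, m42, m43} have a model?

Try m11 = 0.
Try m12 = 1.
The clause (m22') is unit, so m22 = 0.
The clause (m32') is unit, so m32 = 0.
The clause (m42') is unit, so m42 = 0.
Try m21 = 1.
The clause (m31') is unit, so m31 = 0.
The clause (m33) is unit, so m33 = 1.
The clause (m41') is unit, so m41 = 0.
The clause (m43) is unit, so m43 = 1.
Now (m43') is unsatisfied and unit — conflict.
Undo m21 and try m21 = 0.
The clause (m23) is unit, so m23 = 1.
The clause (m13') is unit, so m13 = 0.
The clause (m33') is unit, so m33 = 0.
The clause (m31) is unit, so m31 = 1.
The clause (m41') is unit, so m41 = 0.
The clause (m43) is unit, so m43 = 1.
Now (m43') is unsatisfied and unit — conflict.
Both values of m21 lead to a conflict.
Undo m12 and try m12 = 0.
The clause (m13) is unit, so m13 = 1.
The clause (m23') is unit, so m23 = 0.
The clause (m33') is unit, so m33 = 0.
The clause (m43') is unit, so m43 = 0.
Try m21 = 1.
The clause (m31') is unit, so m31 = 0.
The clause (m32) is unit, so m32 = 1.
The clause (m41') is unit, so m41 = 0.
The clause (m42) is unit, so m42 = 1.
Now (m42') is unsatisfied and unit — conflict.
Undo m21 and try m21 = 0.
The clause (m22) is unit, so m22 = 1.
The clause (m32') is unit, so m32 = 0.
The clause (m31) is unit, so m31 = 1.
The clause (m41') is unit, so m41 = 0.
The clause (m42) is unit, so m42 = 1.
Now (m42') is unsatisfied and unit — conflict.
Both values of m21 lead to a conflict.
Both values of m12 lead to a conflict.
Undo m11 and try m11 = 1.
The clause (m21') is unit, so m21 = 0.
The clause (m31') is unit, so m31 = 0.
The clause (m41') is unit, so m41 = 0.
Try m22 = 1.
The clause (m12') is unit, so m12 = 0.
The clause (m32') is unit, so m32 = 0.
The clause (m33) is unit, so m33 = 1.
The clause (m42') is unit, so m42 = 0.
The clause (m43) is unit, so m43 = 1.
Now (m43') is unsatisfied and unit — conflict.
Undo m22 and try m22 = 0.
The clause (m23) is unit, so m23 = 1.
The clause (m13') is unit, so m13 = 0.
The clause (m33') is unit, so m33 = 0.
The clause (m32) is unit, so m32 = 1.
The clause (m12') is unit, so m12 = 0.
The clause (m42') is unit, so m42 = 0.
The clause (m43) is unit, so m43 = 1.
Now (m43') is unsatisfied and unit — conflict.
Both values of m22 lead to a conflict.
Both values of m11 lead to a conflict.
No assignment satisfies every clause.

Unsatisfiable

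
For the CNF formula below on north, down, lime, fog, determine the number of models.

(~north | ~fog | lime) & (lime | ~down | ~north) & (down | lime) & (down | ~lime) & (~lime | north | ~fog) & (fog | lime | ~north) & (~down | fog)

There are 2^4 = 16 truth assignments over (north, down, lime, fog).
Split on lime. With lime = 1, the clauses containing lime are satisfied and ~lime drops from the rest; 1 of the 2^3 = 8 assignments to the other variables satisfy what remains.
With lime = 0, by the same count on the reduced clause set, 1 assignment works.
Total: 1 + 1 = 2.

2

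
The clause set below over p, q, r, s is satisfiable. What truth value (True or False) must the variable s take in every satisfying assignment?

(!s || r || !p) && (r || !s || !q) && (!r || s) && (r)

Suppose s = false.
(!r) alone gives r = false.
Now (r) is unsatisfied and unit — conflict.
So every satisfying assignment has s = True.

True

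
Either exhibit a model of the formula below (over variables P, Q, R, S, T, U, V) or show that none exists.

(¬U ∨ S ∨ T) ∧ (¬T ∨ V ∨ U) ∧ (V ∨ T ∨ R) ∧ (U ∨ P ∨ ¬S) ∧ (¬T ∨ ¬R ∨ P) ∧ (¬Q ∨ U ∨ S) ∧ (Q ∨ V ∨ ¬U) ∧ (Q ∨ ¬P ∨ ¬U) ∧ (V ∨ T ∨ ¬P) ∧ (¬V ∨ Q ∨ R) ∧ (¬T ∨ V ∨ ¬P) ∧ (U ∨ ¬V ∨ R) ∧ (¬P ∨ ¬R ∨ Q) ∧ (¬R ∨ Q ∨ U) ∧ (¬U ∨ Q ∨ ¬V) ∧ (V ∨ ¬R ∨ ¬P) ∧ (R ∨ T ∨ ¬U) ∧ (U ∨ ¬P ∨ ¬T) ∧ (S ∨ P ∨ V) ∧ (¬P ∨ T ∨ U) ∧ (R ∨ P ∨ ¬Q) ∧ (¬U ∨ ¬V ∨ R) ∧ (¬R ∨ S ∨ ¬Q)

Suppose U = True.
Suppose S = True.
Suppose Q = True.
Suppose R = True.
Suppose T = False.
Suppose V = False.
(¬P) alone gives P = False.
Every clause now holds.

P ↦ False,  Q ↦ True,  R ↦ True,  S ↦ True,  T ↦ False,  U ↦ True,  V ↦ False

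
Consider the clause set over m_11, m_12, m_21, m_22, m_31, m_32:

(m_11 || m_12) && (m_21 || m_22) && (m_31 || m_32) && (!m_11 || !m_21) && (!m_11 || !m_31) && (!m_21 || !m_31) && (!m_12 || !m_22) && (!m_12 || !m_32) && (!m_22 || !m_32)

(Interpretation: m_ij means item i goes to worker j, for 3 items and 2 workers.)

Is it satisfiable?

Case m_11 = true:
The clause (!m_21) is unit, so m_21 = false.
The clause (m_22) is unit, so m_22 = true.
The clause (!m_31) is unit, so m_31 = false.
The clause (m_32) is unit, so m_32 = true.
But (!m_32) is also a unit clause — contradiction.
Undo m_11 and try m_11 = false.
The clause (m_12) is unit, so m_12 = true.
The clause (!m_22) is unit, so m_22 = false.
The clause (m_21) is unit, so m_21 = true.
The clause (!m_31) is unit, so m_31 = false.
The clause (m_32) is unit, so m_32 = true.
But (!m_32) is also a unit clause — contradiction.
Neither m_11 = true nor m_11 = false works.
No assignment satisfies every clause.

No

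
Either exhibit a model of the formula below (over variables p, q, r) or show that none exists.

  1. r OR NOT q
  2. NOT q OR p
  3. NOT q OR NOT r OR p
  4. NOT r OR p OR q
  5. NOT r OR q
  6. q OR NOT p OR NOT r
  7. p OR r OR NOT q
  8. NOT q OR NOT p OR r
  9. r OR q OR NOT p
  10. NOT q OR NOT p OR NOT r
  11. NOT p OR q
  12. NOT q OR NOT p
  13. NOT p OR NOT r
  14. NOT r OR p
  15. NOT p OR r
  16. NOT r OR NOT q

p: false,  q: false,  r: false

Branch on r: set r = false.
(NOT q) alone gives q = false.
(NOT p) alone gives p = false.
Every clause now holds.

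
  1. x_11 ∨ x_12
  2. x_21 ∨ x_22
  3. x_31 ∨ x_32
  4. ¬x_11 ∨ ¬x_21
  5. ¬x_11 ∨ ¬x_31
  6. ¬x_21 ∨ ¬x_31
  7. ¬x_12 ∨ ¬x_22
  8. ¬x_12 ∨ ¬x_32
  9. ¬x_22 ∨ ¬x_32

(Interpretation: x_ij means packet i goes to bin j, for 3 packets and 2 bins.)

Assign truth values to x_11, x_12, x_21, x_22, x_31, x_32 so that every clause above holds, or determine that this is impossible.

UNSATISFIABLE

Try x_11 = True.
(¬x_21) alone gives x_21 = False.
(x_22) alone gives x_22 = True.
(¬x_31) alone gives x_31 = False.
(x_32) alone gives x_32 = True.
But (¬x_32) is also a unit clause — contradiction.
That branch fails; take x_11 = False instead.
(x_12) alone gives x_12 = True.
(¬x_22) alone gives x_22 = False.
(x_21) alone gives x_21 = True.
(¬x_31) alone gives x_31 = False.
(x_32) alone gives x_32 = True.
But (¬x_32) is also a unit clause — contradiction.
Both values of x_11 lead to a conflict.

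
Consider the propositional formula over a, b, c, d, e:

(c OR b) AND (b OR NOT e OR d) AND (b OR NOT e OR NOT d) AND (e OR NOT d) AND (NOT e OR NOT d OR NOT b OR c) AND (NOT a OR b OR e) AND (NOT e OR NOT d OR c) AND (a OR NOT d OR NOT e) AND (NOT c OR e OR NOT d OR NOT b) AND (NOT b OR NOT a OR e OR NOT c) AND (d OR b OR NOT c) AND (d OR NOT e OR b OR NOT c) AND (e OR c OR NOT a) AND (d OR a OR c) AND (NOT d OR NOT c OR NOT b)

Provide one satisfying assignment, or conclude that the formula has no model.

a=false, b=true, c=true, d=false, e=false

Case c = true:
Case e = false:
From the singleton clause (NOT d), d = false.
From the singleton clause (b), b = true.
From the singleton clause (NOT a), a = false.
Every clause now holds.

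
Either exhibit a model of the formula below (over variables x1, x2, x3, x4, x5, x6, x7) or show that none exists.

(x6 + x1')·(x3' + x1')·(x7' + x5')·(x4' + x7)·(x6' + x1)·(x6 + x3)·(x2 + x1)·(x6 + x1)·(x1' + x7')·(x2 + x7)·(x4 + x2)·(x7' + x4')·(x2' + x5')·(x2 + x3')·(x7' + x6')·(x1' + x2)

Case x6 = 1:
From the singleton clause (x1), x1 = 1.
From the singleton clause (x3'), x3 = 0.
From the singleton clause (x7'), x7 = 0.
From the singleton clause (x4'), x4 = 0.
From the singleton clause (x2), x2 = 1.
From the singleton clause (x5'), x5 = 0.
Every clause now holds.

x1 ↦ 1,  x2 ↦ 1,  x3 ↦ 0,  x4 ↦ 0,  x5 ↦ 0,  x6 ↦ 1,  x7 ↦ 0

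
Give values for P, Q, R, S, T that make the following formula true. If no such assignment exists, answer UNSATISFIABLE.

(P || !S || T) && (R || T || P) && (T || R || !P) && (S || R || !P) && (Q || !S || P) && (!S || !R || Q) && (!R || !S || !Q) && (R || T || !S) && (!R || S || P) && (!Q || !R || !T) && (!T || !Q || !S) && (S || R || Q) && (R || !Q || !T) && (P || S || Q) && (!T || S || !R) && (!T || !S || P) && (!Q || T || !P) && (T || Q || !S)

Suppose P = true.
Suppose T = true.
Suppose S = true.
Unit clause (!Q) forces Q = false.
Unit clause (!R) forces R = false.
All clauses are satisfied.

P: true; Q: false; R: false; S: true; T: true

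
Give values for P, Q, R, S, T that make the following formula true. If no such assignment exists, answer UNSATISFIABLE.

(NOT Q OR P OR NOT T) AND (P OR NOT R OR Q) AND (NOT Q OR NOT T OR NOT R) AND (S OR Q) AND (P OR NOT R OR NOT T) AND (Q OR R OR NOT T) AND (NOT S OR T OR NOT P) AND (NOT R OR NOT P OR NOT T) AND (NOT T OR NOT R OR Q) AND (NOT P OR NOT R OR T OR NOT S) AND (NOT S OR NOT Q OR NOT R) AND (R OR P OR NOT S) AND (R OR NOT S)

P: false; Q: true; R: true; S: false; T: false

Branch on S: set S = false.
Unit clause (Q) forces Q = true.
Branch on P: set P = false.
Unit clause (NOT T) forces T = false.
All clauses hold; R can take either value.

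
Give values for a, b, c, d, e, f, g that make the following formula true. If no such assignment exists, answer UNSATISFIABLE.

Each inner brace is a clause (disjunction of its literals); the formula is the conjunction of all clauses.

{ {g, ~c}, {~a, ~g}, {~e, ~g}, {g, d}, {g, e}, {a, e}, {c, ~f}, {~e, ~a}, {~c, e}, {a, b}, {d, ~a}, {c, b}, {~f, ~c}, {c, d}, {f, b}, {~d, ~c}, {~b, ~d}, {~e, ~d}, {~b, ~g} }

UNSATISFIABLE

Branch on g: set g = 1.
Unit clause (~a) forces a = 0.
Unit clause (~e) forces e = 0.
Now (e) is unsatisfied and unit — conflict.
Backtrack on g: now try g = 0.
Unit clause (~c) forces c = 0.
Unit clause (d) forces d = 1.
Unit clause (e) forces e = 1.
Now (~e) is unsatisfied and unit — conflict.
Either choice for g ends in contradiction.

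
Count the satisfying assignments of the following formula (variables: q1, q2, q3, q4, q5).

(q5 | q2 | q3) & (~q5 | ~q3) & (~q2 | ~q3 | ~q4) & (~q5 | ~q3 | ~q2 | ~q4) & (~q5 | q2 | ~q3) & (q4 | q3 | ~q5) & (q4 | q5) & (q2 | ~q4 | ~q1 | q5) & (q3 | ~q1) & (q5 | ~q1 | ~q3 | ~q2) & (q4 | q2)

4

There are 2^5 = 32 truth assignments over (q1, q2, q3, q4, q5).
Split on q1. With q1 = 1, the clauses containing q1 are satisfied and ~q1 drops from the rest; 0 of the 2^4 = 16 assignments to the other variables satisfy what remains.
With q1 = 0, by the same count on the reduced clause set, 4 assignments work.
Total: 0 + 4 = 4.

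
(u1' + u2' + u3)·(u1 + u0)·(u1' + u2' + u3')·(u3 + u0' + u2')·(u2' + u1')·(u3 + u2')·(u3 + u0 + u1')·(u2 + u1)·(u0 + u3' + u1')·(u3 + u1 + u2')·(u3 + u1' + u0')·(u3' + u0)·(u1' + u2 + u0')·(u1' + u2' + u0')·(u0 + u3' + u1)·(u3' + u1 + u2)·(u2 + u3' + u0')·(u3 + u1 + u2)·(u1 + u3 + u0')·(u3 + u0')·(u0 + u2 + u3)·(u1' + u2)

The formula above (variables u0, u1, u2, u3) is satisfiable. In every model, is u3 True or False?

True

Suppose u3 = 0.
From the singleton clause (u2'), u2 = 0.
From the singleton clause (u1), u1 = 1.
That conflicts with the unit clause (u1').
So every satisfying assignment has u3 = True.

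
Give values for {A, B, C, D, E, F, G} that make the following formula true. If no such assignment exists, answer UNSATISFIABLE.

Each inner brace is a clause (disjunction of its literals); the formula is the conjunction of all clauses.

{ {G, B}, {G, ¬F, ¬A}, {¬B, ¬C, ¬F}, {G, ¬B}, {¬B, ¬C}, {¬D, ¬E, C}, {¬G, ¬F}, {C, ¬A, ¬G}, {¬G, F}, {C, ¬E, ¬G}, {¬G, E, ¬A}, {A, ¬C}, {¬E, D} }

Case G = True:
(¬F) alone gives F = False.
Now (F) is unsatisfied and unit — conflict.
Undo G and try G = False.
(B) alone gives B = True.
Now (¬B) is unsatisfied and unit — conflict.
Neither G = True nor G = False works.

UNSATISFIABLE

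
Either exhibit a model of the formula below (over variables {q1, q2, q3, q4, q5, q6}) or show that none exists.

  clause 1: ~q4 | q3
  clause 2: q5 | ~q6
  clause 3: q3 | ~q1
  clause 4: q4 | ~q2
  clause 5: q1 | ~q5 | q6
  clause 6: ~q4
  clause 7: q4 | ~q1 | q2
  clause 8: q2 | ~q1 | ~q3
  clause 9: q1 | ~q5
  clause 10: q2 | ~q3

Unit clause (~q4) forces q4 = 0.
Unit clause (~q2) forces q2 = 0.
Unit clause (~q1) forces q1 = 0.
Unit clause (~q5) forces q5 = 0.
Unit clause (~q6) forces q6 = 0.
Unit clause (~q3) forces q3 = 0.
This assignment satisfies each clause.

q1: 0,  q2: 0,  q3: 0,  q4: 0,  q5: 0,  q6: 0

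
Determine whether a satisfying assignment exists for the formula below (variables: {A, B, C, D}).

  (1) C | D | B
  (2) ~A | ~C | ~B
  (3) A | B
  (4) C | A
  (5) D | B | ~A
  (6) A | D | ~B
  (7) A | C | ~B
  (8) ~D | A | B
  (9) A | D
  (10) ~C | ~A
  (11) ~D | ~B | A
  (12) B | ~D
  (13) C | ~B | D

Suppose A = 1.
Unit clause (~C) forces C = 0.
Suppose D = 1.
Unit clause (B) forces B = 1.
Every clause now holds.
A satisfying assignment: A=1; B=1; C=0; D=1.

Yes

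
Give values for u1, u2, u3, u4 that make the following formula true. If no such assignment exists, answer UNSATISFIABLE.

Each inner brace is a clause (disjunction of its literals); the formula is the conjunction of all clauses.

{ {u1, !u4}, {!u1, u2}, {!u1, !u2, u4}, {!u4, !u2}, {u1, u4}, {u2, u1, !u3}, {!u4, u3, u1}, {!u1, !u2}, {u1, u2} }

UNSATISFIABLE

Case u1 = true:
(u2) alone gives u2 = true.
Now (!u2) is unsatisfied and unit — conflict.
That branch fails; take u1 = false instead.
(!u4) alone gives u4 = false.
Now (u4) is unsatisfied and unit — conflict.
Either choice for u1 ends in contradiction.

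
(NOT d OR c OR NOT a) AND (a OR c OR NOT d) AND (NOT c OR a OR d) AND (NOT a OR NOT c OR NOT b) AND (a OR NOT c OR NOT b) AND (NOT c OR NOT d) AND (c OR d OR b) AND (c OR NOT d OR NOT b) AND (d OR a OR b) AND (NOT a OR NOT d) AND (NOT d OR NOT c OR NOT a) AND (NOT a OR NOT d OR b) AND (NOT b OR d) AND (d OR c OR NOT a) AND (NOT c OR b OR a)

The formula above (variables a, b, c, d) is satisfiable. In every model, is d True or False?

False

Suppose d = true.
Unit clause (NOT c) forces c = false.
Unit clause (NOT a) forces a = false.
Now (a) is unsatisfied and unit — conflict.
So every satisfying assignment has d = False.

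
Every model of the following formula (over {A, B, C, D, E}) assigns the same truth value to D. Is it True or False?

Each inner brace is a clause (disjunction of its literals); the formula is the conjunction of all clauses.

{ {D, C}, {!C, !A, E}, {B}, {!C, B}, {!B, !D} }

Suppose D = true.
(B) alone gives B = true.
Now (!B) is unsatisfied and unit — conflict.
So every satisfying assignment has D = False.

False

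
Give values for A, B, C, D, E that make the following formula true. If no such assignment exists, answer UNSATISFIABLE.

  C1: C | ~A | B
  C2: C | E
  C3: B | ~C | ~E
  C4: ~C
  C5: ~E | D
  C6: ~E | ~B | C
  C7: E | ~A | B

A=0, B=0, C=0, D=1, E=1

The clause (~C) is unit, so C = 0.
The clause (E) is unit, so E = 1.
The clause (D) is unit, so D = 1.
The clause (~B) is unit, so B = 0.
The clause (~A) is unit, so A = 0.
All clauses are satisfied.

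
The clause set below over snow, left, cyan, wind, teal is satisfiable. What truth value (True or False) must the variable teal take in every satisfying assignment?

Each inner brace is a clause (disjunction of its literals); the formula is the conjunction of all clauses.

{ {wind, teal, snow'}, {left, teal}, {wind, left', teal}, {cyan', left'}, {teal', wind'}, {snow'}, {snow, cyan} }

Suppose teal = 0.
From the singleton clause (left), left = 1.
From the singleton clause (wind), wind = 1.
From the singleton clause (cyan'), cyan = 0.
From the singleton clause (snow'), snow = 0.
That conflicts with the unit clause (snow).
So every satisfying assignment has teal = True.

True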